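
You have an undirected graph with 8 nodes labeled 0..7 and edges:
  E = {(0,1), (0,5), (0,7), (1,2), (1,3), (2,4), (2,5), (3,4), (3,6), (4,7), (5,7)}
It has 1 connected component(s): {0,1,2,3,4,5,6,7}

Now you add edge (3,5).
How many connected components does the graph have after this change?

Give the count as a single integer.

Answer: 1

Derivation:
Initial component count: 1
Add (3,5): endpoints already in same component. Count unchanged: 1.
New component count: 1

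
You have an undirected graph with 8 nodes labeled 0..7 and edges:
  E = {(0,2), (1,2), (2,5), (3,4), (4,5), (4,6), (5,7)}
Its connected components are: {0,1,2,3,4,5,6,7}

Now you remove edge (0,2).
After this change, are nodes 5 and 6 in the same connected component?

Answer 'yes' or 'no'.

Answer: yes

Derivation:
Initial components: {0,1,2,3,4,5,6,7}
Removing edge (0,2): it was a bridge — component count 1 -> 2.
New components: {0} {1,2,3,4,5,6,7}
Are 5 and 6 in the same component? yes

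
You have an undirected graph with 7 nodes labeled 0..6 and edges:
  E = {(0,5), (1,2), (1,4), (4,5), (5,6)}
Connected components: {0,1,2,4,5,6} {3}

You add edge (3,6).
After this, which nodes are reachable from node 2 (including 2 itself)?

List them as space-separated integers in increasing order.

Answer: 0 1 2 3 4 5 6

Derivation:
Before: nodes reachable from 2: {0,1,2,4,5,6}
Adding (3,6): merges 2's component with another. Reachability grows.
After: nodes reachable from 2: {0,1,2,3,4,5,6}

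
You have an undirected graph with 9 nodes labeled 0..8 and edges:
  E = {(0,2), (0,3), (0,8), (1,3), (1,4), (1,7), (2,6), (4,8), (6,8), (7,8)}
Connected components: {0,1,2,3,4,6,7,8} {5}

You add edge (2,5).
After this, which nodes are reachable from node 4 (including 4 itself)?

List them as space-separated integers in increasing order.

Answer: 0 1 2 3 4 5 6 7 8

Derivation:
Before: nodes reachable from 4: {0,1,2,3,4,6,7,8}
Adding (2,5): merges 4's component with another. Reachability grows.
After: nodes reachable from 4: {0,1,2,3,4,5,6,7,8}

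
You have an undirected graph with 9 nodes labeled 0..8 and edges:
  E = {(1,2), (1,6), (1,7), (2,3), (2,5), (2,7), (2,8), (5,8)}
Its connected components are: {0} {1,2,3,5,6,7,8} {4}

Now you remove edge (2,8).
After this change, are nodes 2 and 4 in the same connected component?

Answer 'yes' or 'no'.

Answer: no

Derivation:
Initial components: {0} {1,2,3,5,6,7,8} {4}
Removing edge (2,8): not a bridge — component count unchanged at 3.
New components: {0} {1,2,3,5,6,7,8} {4}
Are 2 and 4 in the same component? no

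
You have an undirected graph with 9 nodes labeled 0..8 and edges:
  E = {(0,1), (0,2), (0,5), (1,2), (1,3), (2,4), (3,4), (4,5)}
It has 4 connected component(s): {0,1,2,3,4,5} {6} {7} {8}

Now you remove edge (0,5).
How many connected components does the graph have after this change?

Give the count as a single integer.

Initial component count: 4
Remove (0,5): not a bridge. Count unchanged: 4.
  After removal, components: {0,1,2,3,4,5} {6} {7} {8}
New component count: 4

Answer: 4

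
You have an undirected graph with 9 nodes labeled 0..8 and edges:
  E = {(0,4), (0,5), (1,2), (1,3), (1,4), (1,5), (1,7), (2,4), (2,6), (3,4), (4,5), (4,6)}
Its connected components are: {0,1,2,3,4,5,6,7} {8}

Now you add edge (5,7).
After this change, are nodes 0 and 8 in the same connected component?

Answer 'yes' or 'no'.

Initial components: {0,1,2,3,4,5,6,7} {8}
Adding edge (5,7): both already in same component {0,1,2,3,4,5,6,7}. No change.
New components: {0,1,2,3,4,5,6,7} {8}
Are 0 and 8 in the same component? no

Answer: no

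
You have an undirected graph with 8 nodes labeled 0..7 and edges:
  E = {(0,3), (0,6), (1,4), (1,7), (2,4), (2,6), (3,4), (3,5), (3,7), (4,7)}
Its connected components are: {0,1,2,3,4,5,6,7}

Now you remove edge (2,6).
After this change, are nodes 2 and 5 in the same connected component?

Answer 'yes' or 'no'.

Answer: yes

Derivation:
Initial components: {0,1,2,3,4,5,6,7}
Removing edge (2,6): not a bridge — component count unchanged at 1.
New components: {0,1,2,3,4,5,6,7}
Are 2 and 5 in the same component? yes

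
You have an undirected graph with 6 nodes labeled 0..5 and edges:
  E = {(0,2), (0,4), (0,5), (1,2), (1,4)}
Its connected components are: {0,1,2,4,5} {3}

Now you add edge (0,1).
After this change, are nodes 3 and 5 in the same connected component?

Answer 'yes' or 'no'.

Initial components: {0,1,2,4,5} {3}
Adding edge (0,1): both already in same component {0,1,2,4,5}. No change.
New components: {0,1,2,4,5} {3}
Are 3 and 5 in the same component? no

Answer: no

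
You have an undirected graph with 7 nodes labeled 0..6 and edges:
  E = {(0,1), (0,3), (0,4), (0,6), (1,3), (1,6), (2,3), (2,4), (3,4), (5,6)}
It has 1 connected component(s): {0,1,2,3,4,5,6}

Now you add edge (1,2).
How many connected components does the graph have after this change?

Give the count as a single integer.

Answer: 1

Derivation:
Initial component count: 1
Add (1,2): endpoints already in same component. Count unchanged: 1.
New component count: 1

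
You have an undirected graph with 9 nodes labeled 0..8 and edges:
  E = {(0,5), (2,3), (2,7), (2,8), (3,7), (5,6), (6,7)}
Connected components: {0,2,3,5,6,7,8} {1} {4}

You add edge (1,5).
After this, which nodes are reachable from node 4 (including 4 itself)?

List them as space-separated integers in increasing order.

Before: nodes reachable from 4: {4}
Adding (1,5): merges two components, but neither contains 4. Reachability from 4 unchanged.
After: nodes reachable from 4: {4}

Answer: 4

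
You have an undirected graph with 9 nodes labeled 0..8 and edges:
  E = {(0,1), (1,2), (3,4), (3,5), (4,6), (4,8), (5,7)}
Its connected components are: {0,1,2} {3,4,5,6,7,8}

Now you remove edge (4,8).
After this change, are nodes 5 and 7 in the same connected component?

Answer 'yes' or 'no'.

Initial components: {0,1,2} {3,4,5,6,7,8}
Removing edge (4,8): it was a bridge — component count 2 -> 3.
New components: {0,1,2} {3,4,5,6,7} {8}
Are 5 and 7 in the same component? yes

Answer: yes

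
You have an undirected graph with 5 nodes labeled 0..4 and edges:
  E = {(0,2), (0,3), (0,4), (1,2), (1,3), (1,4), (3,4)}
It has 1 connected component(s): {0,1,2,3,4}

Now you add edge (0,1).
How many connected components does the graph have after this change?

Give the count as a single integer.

Answer: 1

Derivation:
Initial component count: 1
Add (0,1): endpoints already in same component. Count unchanged: 1.
New component count: 1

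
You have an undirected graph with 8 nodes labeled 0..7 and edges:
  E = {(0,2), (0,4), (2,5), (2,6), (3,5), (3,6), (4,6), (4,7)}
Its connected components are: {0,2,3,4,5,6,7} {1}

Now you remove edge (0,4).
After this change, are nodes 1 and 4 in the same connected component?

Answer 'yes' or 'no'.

Answer: no

Derivation:
Initial components: {0,2,3,4,5,6,7} {1}
Removing edge (0,4): not a bridge — component count unchanged at 2.
New components: {0,2,3,4,5,6,7} {1}
Are 1 and 4 in the same component? no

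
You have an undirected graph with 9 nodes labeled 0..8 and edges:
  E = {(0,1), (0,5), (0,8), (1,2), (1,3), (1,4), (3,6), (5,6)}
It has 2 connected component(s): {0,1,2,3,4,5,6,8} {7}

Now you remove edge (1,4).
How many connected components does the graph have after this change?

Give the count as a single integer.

Initial component count: 2
Remove (1,4): it was a bridge. Count increases: 2 -> 3.
  After removal, components: {0,1,2,3,5,6,8} {4} {7}
New component count: 3

Answer: 3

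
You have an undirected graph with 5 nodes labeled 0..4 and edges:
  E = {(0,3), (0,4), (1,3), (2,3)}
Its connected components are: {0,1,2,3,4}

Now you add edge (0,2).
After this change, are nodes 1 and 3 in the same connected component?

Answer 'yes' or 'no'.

Initial components: {0,1,2,3,4}
Adding edge (0,2): both already in same component {0,1,2,3,4}. No change.
New components: {0,1,2,3,4}
Are 1 and 3 in the same component? yes

Answer: yes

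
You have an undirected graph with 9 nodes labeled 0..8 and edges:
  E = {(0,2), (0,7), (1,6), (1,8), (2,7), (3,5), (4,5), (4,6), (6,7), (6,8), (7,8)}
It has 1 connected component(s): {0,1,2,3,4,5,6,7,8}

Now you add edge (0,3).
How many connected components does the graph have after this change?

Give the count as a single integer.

Answer: 1

Derivation:
Initial component count: 1
Add (0,3): endpoints already in same component. Count unchanged: 1.
New component count: 1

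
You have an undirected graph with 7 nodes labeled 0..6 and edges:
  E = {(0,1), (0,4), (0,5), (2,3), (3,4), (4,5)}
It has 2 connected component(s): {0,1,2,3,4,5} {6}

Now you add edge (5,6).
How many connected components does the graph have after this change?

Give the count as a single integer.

Answer: 1

Derivation:
Initial component count: 2
Add (5,6): merges two components. Count decreases: 2 -> 1.
New component count: 1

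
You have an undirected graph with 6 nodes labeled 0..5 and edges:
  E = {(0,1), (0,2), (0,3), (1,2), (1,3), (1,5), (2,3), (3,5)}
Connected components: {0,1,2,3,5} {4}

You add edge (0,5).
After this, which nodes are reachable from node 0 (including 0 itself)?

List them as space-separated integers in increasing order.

Before: nodes reachable from 0: {0,1,2,3,5}
Adding (0,5): both endpoints already in same component. Reachability from 0 unchanged.
After: nodes reachable from 0: {0,1,2,3,5}

Answer: 0 1 2 3 5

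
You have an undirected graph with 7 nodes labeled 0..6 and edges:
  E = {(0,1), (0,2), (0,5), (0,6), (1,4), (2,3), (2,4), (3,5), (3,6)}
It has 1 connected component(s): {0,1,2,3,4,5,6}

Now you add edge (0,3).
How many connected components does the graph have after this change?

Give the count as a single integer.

Answer: 1

Derivation:
Initial component count: 1
Add (0,3): endpoints already in same component. Count unchanged: 1.
New component count: 1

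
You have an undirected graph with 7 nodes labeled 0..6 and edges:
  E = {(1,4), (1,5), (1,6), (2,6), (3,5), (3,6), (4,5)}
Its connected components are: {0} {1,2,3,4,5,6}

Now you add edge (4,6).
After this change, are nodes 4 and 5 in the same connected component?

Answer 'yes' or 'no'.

Initial components: {0} {1,2,3,4,5,6}
Adding edge (4,6): both already in same component {1,2,3,4,5,6}. No change.
New components: {0} {1,2,3,4,5,6}
Are 4 and 5 in the same component? yes

Answer: yes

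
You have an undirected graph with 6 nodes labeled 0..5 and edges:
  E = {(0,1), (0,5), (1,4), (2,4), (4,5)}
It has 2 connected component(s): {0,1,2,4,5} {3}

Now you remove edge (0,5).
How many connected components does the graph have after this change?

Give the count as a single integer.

Initial component count: 2
Remove (0,5): not a bridge. Count unchanged: 2.
  After removal, components: {0,1,2,4,5} {3}
New component count: 2

Answer: 2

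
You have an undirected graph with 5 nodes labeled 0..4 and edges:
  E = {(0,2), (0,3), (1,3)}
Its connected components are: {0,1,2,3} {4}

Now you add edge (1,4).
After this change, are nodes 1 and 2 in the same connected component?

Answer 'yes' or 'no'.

Answer: yes

Derivation:
Initial components: {0,1,2,3} {4}
Adding edge (1,4): merges {0,1,2,3} and {4}.
New components: {0,1,2,3,4}
Are 1 and 2 in the same component? yes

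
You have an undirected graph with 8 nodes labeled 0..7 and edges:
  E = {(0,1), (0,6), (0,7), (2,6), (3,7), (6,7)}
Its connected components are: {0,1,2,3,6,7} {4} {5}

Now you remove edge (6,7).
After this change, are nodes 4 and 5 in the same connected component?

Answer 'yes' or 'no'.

Initial components: {0,1,2,3,6,7} {4} {5}
Removing edge (6,7): not a bridge — component count unchanged at 3.
New components: {0,1,2,3,6,7} {4} {5}
Are 4 and 5 in the same component? no

Answer: no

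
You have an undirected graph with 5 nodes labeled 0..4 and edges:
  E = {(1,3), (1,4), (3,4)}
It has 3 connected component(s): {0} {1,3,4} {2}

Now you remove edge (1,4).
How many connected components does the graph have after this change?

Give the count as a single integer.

Initial component count: 3
Remove (1,4): not a bridge. Count unchanged: 3.
  After removal, components: {0} {1,3,4} {2}
New component count: 3

Answer: 3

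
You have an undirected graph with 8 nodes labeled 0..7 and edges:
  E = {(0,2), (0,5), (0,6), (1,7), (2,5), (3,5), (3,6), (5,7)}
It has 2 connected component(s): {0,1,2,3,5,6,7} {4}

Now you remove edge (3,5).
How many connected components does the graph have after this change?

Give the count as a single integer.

Answer: 2

Derivation:
Initial component count: 2
Remove (3,5): not a bridge. Count unchanged: 2.
  After removal, components: {0,1,2,3,5,6,7} {4}
New component count: 2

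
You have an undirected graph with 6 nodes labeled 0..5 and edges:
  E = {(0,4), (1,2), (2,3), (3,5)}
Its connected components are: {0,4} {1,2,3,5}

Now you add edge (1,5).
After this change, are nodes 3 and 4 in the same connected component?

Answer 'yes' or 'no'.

Answer: no

Derivation:
Initial components: {0,4} {1,2,3,5}
Adding edge (1,5): both already in same component {1,2,3,5}. No change.
New components: {0,4} {1,2,3,5}
Are 3 and 4 in the same component? no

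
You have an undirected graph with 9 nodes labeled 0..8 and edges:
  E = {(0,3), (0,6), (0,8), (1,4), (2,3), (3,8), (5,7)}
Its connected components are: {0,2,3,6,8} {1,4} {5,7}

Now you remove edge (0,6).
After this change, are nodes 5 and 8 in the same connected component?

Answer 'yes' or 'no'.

Answer: no

Derivation:
Initial components: {0,2,3,6,8} {1,4} {5,7}
Removing edge (0,6): it was a bridge — component count 3 -> 4.
New components: {0,2,3,8} {1,4} {5,7} {6}
Are 5 and 8 in the same component? no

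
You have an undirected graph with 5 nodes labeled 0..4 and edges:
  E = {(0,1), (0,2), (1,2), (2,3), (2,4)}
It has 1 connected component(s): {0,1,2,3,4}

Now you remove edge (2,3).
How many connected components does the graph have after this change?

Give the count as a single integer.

Initial component count: 1
Remove (2,3): it was a bridge. Count increases: 1 -> 2.
  After removal, components: {0,1,2,4} {3}
New component count: 2

Answer: 2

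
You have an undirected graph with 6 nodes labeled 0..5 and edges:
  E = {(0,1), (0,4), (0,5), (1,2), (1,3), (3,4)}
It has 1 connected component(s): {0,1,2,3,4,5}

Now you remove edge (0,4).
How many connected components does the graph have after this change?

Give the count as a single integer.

Answer: 1

Derivation:
Initial component count: 1
Remove (0,4): not a bridge. Count unchanged: 1.
  After removal, components: {0,1,2,3,4,5}
New component count: 1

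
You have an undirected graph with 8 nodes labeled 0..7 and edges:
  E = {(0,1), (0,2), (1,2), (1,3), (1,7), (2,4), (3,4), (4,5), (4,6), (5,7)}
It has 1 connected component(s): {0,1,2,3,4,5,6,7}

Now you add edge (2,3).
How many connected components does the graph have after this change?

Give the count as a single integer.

Initial component count: 1
Add (2,3): endpoints already in same component. Count unchanged: 1.
New component count: 1

Answer: 1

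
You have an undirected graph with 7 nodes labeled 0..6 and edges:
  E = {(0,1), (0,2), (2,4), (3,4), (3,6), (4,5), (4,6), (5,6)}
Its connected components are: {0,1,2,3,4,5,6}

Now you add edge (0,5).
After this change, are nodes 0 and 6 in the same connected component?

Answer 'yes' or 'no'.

Initial components: {0,1,2,3,4,5,6}
Adding edge (0,5): both already in same component {0,1,2,3,4,5,6}. No change.
New components: {0,1,2,3,4,5,6}
Are 0 and 6 in the same component? yes

Answer: yes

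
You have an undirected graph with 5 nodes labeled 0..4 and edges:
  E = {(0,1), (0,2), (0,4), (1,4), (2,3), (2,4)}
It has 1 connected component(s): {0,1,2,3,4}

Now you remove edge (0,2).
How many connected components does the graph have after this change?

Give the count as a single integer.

Answer: 1

Derivation:
Initial component count: 1
Remove (0,2): not a bridge. Count unchanged: 1.
  After removal, components: {0,1,2,3,4}
New component count: 1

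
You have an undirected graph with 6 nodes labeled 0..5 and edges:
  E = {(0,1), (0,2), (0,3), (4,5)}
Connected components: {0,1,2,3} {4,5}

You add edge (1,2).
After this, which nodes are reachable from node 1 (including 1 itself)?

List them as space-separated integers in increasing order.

Before: nodes reachable from 1: {0,1,2,3}
Adding (1,2): both endpoints already in same component. Reachability from 1 unchanged.
After: nodes reachable from 1: {0,1,2,3}

Answer: 0 1 2 3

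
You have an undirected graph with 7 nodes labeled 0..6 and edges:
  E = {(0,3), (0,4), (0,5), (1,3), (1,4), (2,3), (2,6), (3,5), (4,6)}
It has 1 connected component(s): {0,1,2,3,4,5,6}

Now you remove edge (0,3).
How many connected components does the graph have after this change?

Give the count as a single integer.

Initial component count: 1
Remove (0,3): not a bridge. Count unchanged: 1.
  After removal, components: {0,1,2,3,4,5,6}
New component count: 1

Answer: 1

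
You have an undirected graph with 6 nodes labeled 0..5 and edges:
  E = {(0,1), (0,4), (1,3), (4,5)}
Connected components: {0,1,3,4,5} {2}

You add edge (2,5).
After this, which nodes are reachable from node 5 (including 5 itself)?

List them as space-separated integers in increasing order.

Answer: 0 1 2 3 4 5

Derivation:
Before: nodes reachable from 5: {0,1,3,4,5}
Adding (2,5): merges 5's component with another. Reachability grows.
After: nodes reachable from 5: {0,1,2,3,4,5}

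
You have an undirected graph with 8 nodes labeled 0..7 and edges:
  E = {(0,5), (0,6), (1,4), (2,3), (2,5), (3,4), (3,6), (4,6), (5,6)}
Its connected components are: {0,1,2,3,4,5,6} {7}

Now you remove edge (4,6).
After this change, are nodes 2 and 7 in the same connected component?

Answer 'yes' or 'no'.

Answer: no

Derivation:
Initial components: {0,1,2,3,4,5,6} {7}
Removing edge (4,6): not a bridge — component count unchanged at 2.
New components: {0,1,2,3,4,5,6} {7}
Are 2 and 7 in the same component? no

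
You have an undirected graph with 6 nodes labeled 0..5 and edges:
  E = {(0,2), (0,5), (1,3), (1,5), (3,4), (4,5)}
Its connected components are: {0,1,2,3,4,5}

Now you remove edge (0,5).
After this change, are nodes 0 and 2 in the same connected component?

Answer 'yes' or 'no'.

Answer: yes

Derivation:
Initial components: {0,1,2,3,4,5}
Removing edge (0,5): it was a bridge — component count 1 -> 2.
New components: {0,2} {1,3,4,5}
Are 0 and 2 in the same component? yes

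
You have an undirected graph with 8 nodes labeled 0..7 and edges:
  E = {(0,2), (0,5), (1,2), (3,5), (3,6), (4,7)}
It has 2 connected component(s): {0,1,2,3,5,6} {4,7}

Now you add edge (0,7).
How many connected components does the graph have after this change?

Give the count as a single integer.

Initial component count: 2
Add (0,7): merges two components. Count decreases: 2 -> 1.
New component count: 1

Answer: 1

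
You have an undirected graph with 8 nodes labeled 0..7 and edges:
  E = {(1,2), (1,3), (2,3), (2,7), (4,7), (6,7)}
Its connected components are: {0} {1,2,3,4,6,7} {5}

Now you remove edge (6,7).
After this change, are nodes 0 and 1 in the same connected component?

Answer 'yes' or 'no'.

Answer: no

Derivation:
Initial components: {0} {1,2,3,4,6,7} {5}
Removing edge (6,7): it was a bridge — component count 3 -> 4.
New components: {0} {1,2,3,4,7} {5} {6}
Are 0 and 1 in the same component? no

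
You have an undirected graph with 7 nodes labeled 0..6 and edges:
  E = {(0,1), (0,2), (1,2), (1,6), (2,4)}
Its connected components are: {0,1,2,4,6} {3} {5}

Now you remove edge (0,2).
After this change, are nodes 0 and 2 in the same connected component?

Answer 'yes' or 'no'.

Initial components: {0,1,2,4,6} {3} {5}
Removing edge (0,2): not a bridge — component count unchanged at 3.
New components: {0,1,2,4,6} {3} {5}
Are 0 and 2 in the same component? yes

Answer: yes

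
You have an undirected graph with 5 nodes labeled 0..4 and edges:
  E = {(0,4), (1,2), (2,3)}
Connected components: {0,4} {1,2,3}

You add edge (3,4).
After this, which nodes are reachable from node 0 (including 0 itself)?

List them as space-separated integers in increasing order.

Answer: 0 1 2 3 4

Derivation:
Before: nodes reachable from 0: {0,4}
Adding (3,4): merges 0's component with another. Reachability grows.
After: nodes reachable from 0: {0,1,2,3,4}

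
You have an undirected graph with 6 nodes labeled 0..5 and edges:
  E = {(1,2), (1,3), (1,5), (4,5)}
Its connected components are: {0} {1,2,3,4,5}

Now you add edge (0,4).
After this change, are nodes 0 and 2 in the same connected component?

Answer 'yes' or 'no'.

Initial components: {0} {1,2,3,4,5}
Adding edge (0,4): merges {0} and {1,2,3,4,5}.
New components: {0,1,2,3,4,5}
Are 0 and 2 in the same component? yes

Answer: yes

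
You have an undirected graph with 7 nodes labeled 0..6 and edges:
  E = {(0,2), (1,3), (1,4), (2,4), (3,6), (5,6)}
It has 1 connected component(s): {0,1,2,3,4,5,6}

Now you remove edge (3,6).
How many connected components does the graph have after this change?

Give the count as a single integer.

Answer: 2

Derivation:
Initial component count: 1
Remove (3,6): it was a bridge. Count increases: 1 -> 2.
  After removal, components: {0,1,2,3,4} {5,6}
New component count: 2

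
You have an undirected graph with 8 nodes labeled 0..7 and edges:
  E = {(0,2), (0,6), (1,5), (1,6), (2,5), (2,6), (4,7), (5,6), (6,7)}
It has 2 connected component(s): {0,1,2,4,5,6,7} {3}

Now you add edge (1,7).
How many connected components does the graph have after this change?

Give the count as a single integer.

Answer: 2

Derivation:
Initial component count: 2
Add (1,7): endpoints already in same component. Count unchanged: 2.
New component count: 2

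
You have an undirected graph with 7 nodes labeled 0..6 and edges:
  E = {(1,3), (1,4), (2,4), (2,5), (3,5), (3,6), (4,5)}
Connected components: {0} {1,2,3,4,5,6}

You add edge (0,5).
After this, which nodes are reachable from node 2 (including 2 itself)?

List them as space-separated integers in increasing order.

Answer: 0 1 2 3 4 5 6

Derivation:
Before: nodes reachable from 2: {1,2,3,4,5,6}
Adding (0,5): merges 2's component with another. Reachability grows.
After: nodes reachable from 2: {0,1,2,3,4,5,6}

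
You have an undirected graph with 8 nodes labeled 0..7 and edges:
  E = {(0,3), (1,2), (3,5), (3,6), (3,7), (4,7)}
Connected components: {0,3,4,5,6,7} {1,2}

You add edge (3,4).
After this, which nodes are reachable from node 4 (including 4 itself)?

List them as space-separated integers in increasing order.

Before: nodes reachable from 4: {0,3,4,5,6,7}
Adding (3,4): both endpoints already in same component. Reachability from 4 unchanged.
After: nodes reachable from 4: {0,3,4,5,6,7}

Answer: 0 3 4 5 6 7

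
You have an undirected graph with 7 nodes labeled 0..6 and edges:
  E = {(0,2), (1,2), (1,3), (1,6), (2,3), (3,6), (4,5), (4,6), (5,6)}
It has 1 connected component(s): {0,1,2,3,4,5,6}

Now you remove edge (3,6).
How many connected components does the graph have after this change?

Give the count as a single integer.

Initial component count: 1
Remove (3,6): not a bridge. Count unchanged: 1.
  After removal, components: {0,1,2,3,4,5,6}
New component count: 1

Answer: 1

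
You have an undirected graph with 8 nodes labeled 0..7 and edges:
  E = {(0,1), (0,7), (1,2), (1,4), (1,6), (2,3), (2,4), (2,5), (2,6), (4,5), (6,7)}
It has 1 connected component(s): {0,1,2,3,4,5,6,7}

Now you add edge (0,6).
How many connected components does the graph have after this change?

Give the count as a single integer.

Answer: 1

Derivation:
Initial component count: 1
Add (0,6): endpoints already in same component. Count unchanged: 1.
New component count: 1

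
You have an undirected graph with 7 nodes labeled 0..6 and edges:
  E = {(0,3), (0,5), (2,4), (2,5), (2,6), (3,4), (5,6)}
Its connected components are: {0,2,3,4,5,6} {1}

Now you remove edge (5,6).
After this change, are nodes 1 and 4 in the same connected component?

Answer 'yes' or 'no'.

Answer: no

Derivation:
Initial components: {0,2,3,4,5,6} {1}
Removing edge (5,6): not a bridge — component count unchanged at 2.
New components: {0,2,3,4,5,6} {1}
Are 1 and 4 in the same component? no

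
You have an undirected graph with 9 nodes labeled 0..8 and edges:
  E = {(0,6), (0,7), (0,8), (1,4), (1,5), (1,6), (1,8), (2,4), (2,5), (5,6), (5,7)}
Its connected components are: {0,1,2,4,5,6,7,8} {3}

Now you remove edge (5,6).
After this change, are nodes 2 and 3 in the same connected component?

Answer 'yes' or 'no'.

Answer: no

Derivation:
Initial components: {0,1,2,4,5,6,7,8} {3}
Removing edge (5,6): not a bridge — component count unchanged at 2.
New components: {0,1,2,4,5,6,7,8} {3}
Are 2 and 3 in the same component? no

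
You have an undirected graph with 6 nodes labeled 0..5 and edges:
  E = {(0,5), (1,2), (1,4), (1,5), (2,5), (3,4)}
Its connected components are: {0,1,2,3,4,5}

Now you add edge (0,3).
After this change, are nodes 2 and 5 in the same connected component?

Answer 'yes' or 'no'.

Answer: yes

Derivation:
Initial components: {0,1,2,3,4,5}
Adding edge (0,3): both already in same component {0,1,2,3,4,5}. No change.
New components: {0,1,2,3,4,5}
Are 2 and 5 in the same component? yes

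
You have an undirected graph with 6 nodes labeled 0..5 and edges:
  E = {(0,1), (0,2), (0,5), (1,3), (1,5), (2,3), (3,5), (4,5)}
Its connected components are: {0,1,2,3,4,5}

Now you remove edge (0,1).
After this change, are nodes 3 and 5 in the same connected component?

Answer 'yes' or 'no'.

Initial components: {0,1,2,3,4,5}
Removing edge (0,1): not a bridge — component count unchanged at 1.
New components: {0,1,2,3,4,5}
Are 3 and 5 in the same component? yes

Answer: yes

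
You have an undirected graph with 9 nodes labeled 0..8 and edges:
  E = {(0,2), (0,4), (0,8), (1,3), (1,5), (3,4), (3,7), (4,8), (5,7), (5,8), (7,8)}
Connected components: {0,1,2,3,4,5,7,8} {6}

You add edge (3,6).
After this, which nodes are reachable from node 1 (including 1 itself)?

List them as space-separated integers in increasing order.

Answer: 0 1 2 3 4 5 6 7 8

Derivation:
Before: nodes reachable from 1: {0,1,2,3,4,5,7,8}
Adding (3,6): merges 1's component with another. Reachability grows.
After: nodes reachable from 1: {0,1,2,3,4,5,6,7,8}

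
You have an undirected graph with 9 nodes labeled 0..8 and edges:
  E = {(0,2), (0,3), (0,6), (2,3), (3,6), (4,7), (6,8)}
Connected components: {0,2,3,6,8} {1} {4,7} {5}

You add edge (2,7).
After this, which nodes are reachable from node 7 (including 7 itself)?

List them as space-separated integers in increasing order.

Answer: 0 2 3 4 6 7 8

Derivation:
Before: nodes reachable from 7: {4,7}
Adding (2,7): merges 7's component with another. Reachability grows.
After: nodes reachable from 7: {0,2,3,4,6,7,8}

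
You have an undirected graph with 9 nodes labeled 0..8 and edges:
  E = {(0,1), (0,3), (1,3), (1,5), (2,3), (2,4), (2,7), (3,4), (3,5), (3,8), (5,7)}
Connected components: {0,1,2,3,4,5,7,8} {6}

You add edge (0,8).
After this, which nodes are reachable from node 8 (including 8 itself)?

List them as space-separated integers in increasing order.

Before: nodes reachable from 8: {0,1,2,3,4,5,7,8}
Adding (0,8): both endpoints already in same component. Reachability from 8 unchanged.
After: nodes reachable from 8: {0,1,2,3,4,5,7,8}

Answer: 0 1 2 3 4 5 7 8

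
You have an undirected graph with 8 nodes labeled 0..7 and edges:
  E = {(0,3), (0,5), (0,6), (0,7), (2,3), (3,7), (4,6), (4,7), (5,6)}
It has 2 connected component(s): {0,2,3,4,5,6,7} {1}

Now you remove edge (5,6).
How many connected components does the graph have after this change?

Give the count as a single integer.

Answer: 2

Derivation:
Initial component count: 2
Remove (5,6): not a bridge. Count unchanged: 2.
  After removal, components: {0,2,3,4,5,6,7} {1}
New component count: 2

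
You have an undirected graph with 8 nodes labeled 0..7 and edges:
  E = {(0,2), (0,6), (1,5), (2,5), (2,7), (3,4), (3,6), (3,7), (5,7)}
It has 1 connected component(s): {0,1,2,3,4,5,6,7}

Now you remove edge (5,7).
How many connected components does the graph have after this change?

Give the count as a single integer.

Answer: 1

Derivation:
Initial component count: 1
Remove (5,7): not a bridge. Count unchanged: 1.
  After removal, components: {0,1,2,3,4,5,6,7}
New component count: 1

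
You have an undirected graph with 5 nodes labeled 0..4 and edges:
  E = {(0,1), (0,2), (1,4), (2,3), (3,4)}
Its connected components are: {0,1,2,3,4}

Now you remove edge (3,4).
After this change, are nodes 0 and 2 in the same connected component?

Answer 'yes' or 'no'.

Answer: yes

Derivation:
Initial components: {0,1,2,3,4}
Removing edge (3,4): not a bridge — component count unchanged at 1.
New components: {0,1,2,3,4}
Are 0 and 2 in the same component? yes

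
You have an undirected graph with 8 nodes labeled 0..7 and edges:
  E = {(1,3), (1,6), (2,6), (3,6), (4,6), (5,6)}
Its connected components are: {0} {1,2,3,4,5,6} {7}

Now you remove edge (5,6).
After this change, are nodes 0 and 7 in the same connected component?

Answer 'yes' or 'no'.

Answer: no

Derivation:
Initial components: {0} {1,2,3,4,5,6} {7}
Removing edge (5,6): it was a bridge — component count 3 -> 4.
New components: {0} {1,2,3,4,6} {5} {7}
Are 0 and 7 in the same component? no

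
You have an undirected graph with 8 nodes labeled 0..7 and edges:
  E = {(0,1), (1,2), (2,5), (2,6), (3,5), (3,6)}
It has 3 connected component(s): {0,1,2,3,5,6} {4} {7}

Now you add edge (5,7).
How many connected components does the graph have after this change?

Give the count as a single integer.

Initial component count: 3
Add (5,7): merges two components. Count decreases: 3 -> 2.
New component count: 2

Answer: 2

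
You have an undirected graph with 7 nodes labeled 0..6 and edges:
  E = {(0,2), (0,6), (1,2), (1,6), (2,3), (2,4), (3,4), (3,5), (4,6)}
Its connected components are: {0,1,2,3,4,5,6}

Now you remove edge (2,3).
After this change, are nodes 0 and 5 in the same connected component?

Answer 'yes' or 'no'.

Initial components: {0,1,2,3,4,5,6}
Removing edge (2,3): not a bridge — component count unchanged at 1.
New components: {0,1,2,3,4,5,6}
Are 0 and 5 in the same component? yes

Answer: yes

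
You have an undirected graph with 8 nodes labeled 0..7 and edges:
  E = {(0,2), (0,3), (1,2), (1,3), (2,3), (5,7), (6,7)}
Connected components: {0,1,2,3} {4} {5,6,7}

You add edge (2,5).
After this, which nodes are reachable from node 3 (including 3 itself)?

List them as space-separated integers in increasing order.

Before: nodes reachable from 3: {0,1,2,3}
Adding (2,5): merges 3's component with another. Reachability grows.
After: nodes reachable from 3: {0,1,2,3,5,6,7}

Answer: 0 1 2 3 5 6 7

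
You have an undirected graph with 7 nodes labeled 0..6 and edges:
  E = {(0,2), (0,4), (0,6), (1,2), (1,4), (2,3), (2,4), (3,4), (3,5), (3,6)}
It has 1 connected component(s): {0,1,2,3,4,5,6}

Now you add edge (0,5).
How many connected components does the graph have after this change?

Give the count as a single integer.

Initial component count: 1
Add (0,5): endpoints already in same component. Count unchanged: 1.
New component count: 1

Answer: 1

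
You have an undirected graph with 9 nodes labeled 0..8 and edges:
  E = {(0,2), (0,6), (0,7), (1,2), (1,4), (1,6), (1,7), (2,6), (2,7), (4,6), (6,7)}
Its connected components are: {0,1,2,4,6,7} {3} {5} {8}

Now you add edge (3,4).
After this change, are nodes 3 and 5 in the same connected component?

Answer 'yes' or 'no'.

Answer: no

Derivation:
Initial components: {0,1,2,4,6,7} {3} {5} {8}
Adding edge (3,4): merges {3} and {0,1,2,4,6,7}.
New components: {0,1,2,3,4,6,7} {5} {8}
Are 3 and 5 in the same component? no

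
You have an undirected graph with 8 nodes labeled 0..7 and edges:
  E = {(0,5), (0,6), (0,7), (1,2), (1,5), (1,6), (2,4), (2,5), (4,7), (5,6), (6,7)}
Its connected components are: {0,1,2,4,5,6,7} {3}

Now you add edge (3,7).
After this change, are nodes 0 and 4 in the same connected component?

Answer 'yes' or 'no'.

Initial components: {0,1,2,4,5,6,7} {3}
Adding edge (3,7): merges {3} and {0,1,2,4,5,6,7}.
New components: {0,1,2,3,4,5,6,7}
Are 0 and 4 in the same component? yes

Answer: yes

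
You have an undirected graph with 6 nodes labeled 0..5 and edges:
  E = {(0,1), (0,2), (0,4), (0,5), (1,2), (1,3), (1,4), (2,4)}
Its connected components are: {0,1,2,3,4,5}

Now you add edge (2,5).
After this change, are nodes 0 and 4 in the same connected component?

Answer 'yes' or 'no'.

Answer: yes

Derivation:
Initial components: {0,1,2,3,4,5}
Adding edge (2,5): both already in same component {0,1,2,3,4,5}. No change.
New components: {0,1,2,3,4,5}
Are 0 and 4 in the same component? yes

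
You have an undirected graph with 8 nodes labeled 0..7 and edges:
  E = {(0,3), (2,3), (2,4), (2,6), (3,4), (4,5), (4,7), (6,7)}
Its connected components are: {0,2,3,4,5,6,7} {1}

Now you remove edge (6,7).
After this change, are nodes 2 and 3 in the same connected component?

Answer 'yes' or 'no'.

Answer: yes

Derivation:
Initial components: {0,2,3,4,5,6,7} {1}
Removing edge (6,7): not a bridge — component count unchanged at 2.
New components: {0,2,3,4,5,6,7} {1}
Are 2 and 3 in the same component? yes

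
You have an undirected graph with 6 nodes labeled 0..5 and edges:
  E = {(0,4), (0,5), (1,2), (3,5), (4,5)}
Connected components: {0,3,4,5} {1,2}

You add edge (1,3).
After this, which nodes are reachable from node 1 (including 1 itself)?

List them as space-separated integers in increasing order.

Before: nodes reachable from 1: {1,2}
Adding (1,3): merges 1's component with another. Reachability grows.
After: nodes reachable from 1: {0,1,2,3,4,5}

Answer: 0 1 2 3 4 5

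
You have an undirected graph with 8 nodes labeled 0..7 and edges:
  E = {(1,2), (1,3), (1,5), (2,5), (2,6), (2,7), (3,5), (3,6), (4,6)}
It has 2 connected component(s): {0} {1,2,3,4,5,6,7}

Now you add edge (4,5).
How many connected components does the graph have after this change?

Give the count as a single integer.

Initial component count: 2
Add (4,5): endpoints already in same component. Count unchanged: 2.
New component count: 2

Answer: 2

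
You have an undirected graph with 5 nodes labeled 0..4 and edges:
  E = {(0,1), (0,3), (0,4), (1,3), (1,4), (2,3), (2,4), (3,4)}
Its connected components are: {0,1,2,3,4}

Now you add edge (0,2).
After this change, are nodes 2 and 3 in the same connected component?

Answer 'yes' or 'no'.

Answer: yes

Derivation:
Initial components: {0,1,2,3,4}
Adding edge (0,2): both already in same component {0,1,2,3,4}. No change.
New components: {0,1,2,3,4}
Are 2 and 3 in the same component? yes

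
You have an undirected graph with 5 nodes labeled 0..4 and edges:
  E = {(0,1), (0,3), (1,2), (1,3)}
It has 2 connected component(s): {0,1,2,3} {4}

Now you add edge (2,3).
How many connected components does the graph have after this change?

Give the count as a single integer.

Initial component count: 2
Add (2,3): endpoints already in same component. Count unchanged: 2.
New component count: 2

Answer: 2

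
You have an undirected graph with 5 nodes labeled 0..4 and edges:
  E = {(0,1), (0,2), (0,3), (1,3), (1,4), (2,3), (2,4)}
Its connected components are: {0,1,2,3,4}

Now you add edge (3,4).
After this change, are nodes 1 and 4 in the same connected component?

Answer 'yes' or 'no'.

Answer: yes

Derivation:
Initial components: {0,1,2,3,4}
Adding edge (3,4): both already in same component {0,1,2,3,4}. No change.
New components: {0,1,2,3,4}
Are 1 and 4 in the same component? yes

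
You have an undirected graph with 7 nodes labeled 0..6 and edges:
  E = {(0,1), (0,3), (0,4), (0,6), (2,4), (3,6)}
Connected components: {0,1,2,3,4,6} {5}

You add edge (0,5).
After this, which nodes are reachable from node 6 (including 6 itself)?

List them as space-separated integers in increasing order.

Answer: 0 1 2 3 4 5 6

Derivation:
Before: nodes reachable from 6: {0,1,2,3,4,6}
Adding (0,5): merges 6's component with another. Reachability grows.
After: nodes reachable from 6: {0,1,2,3,4,5,6}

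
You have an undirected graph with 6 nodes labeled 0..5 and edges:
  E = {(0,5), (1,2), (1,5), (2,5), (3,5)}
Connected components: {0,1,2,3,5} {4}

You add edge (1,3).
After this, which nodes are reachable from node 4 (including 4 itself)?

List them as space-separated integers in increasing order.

Before: nodes reachable from 4: {4}
Adding (1,3): both endpoints already in same component. Reachability from 4 unchanged.
After: nodes reachable from 4: {4}

Answer: 4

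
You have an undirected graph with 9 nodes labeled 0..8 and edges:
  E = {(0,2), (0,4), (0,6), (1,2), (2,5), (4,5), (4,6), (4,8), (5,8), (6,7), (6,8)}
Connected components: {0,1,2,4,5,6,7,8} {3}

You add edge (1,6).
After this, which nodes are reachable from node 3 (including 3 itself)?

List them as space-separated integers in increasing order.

Answer: 3

Derivation:
Before: nodes reachable from 3: {3}
Adding (1,6): both endpoints already in same component. Reachability from 3 unchanged.
After: nodes reachable from 3: {3}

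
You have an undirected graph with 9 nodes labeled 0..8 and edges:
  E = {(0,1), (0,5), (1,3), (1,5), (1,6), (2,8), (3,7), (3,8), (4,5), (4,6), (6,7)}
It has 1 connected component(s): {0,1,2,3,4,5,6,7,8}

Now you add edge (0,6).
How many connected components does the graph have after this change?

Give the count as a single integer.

Answer: 1

Derivation:
Initial component count: 1
Add (0,6): endpoints already in same component. Count unchanged: 1.
New component count: 1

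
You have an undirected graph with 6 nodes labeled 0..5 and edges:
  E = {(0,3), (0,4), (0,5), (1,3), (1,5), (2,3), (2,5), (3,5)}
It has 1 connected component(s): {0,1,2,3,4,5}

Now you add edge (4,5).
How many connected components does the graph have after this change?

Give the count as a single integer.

Answer: 1

Derivation:
Initial component count: 1
Add (4,5): endpoints already in same component. Count unchanged: 1.
New component count: 1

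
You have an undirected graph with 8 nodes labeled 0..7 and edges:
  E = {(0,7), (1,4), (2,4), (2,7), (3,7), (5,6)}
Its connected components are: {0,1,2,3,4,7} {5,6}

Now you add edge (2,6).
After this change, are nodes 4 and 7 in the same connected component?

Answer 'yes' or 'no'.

Answer: yes

Derivation:
Initial components: {0,1,2,3,4,7} {5,6}
Adding edge (2,6): merges {0,1,2,3,4,7} and {5,6}.
New components: {0,1,2,3,4,5,6,7}
Are 4 and 7 in the same component? yes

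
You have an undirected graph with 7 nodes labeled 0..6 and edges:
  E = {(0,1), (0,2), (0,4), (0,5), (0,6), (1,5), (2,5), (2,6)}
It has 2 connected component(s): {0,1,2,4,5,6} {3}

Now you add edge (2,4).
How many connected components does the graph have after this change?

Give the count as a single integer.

Answer: 2

Derivation:
Initial component count: 2
Add (2,4): endpoints already in same component. Count unchanged: 2.
New component count: 2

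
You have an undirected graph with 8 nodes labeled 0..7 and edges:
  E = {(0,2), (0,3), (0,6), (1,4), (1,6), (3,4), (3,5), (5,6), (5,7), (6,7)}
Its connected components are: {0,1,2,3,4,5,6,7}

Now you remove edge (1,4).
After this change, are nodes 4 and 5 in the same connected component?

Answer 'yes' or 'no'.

Initial components: {0,1,2,3,4,5,6,7}
Removing edge (1,4): not a bridge — component count unchanged at 1.
New components: {0,1,2,3,4,5,6,7}
Are 4 and 5 in the same component? yes

Answer: yes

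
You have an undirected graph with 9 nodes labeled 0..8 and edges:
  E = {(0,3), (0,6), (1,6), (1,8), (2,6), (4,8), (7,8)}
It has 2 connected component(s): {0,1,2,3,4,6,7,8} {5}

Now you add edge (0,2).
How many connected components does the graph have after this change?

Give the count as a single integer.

Initial component count: 2
Add (0,2): endpoints already in same component. Count unchanged: 2.
New component count: 2

Answer: 2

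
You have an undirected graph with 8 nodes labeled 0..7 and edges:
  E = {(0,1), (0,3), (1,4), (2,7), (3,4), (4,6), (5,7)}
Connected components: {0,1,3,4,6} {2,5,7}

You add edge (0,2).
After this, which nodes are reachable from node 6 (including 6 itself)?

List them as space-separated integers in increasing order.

Answer: 0 1 2 3 4 5 6 7

Derivation:
Before: nodes reachable from 6: {0,1,3,4,6}
Adding (0,2): merges 6's component with another. Reachability grows.
After: nodes reachable from 6: {0,1,2,3,4,5,6,7}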